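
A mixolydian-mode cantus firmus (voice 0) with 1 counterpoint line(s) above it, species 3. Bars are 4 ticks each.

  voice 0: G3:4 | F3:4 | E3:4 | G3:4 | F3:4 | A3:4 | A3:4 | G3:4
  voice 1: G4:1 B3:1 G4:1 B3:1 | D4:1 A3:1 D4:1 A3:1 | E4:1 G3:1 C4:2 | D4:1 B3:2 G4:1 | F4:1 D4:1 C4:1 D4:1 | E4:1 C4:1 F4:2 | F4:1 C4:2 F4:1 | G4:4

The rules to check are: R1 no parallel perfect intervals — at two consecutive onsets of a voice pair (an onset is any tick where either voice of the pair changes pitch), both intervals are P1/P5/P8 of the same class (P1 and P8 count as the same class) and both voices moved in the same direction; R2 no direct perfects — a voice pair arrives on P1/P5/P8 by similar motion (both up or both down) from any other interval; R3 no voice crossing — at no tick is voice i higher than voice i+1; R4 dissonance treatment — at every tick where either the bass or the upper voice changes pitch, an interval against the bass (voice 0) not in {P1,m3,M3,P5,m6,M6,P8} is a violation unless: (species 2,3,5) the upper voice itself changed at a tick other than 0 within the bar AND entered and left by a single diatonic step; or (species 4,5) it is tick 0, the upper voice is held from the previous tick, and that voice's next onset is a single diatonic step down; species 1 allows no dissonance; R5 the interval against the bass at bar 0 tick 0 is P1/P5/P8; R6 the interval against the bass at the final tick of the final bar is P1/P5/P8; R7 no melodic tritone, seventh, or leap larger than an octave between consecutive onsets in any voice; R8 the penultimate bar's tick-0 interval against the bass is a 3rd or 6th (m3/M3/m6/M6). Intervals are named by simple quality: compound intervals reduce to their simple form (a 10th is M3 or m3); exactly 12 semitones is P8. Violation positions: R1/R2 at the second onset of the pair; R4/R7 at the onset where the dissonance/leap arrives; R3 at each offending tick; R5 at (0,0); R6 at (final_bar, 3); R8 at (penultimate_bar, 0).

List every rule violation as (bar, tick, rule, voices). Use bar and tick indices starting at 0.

bar 0: v0=G3 v1=G4 downbeat P8
bar 1: v0=F3 v1=D4 downbeat M6
bar 2: v0=E3 v1=E4 downbeat P8
bar 3: v0=G3 v1=D4 downbeat P5
bar 4: v0=F3 v1=F4 downbeat P8
bar 5: v0=A3 v1=E4 downbeat P5
bar 6: v0=A3 v1=F4 downbeat m6
bar 7: v0=G3 v1=G4 downbeat P8
  -> R2 @ bar 3 tick 0 v(0, 1): E3/C4 m6 -> G3/D4 P5 similar
  -> R1 @ bar 4 tick 0 v(0, 1): G3/G4 P8 -> F3/F4 P8 similar
  -> R2 @ bar 5 tick 0 v(0, 1): F3/D4 M6 -> A3/E4 P5 similar

(3, 0, R2, (0, 1))
(4, 0, R1, (0, 1))
(5, 0, R2, (0, 1))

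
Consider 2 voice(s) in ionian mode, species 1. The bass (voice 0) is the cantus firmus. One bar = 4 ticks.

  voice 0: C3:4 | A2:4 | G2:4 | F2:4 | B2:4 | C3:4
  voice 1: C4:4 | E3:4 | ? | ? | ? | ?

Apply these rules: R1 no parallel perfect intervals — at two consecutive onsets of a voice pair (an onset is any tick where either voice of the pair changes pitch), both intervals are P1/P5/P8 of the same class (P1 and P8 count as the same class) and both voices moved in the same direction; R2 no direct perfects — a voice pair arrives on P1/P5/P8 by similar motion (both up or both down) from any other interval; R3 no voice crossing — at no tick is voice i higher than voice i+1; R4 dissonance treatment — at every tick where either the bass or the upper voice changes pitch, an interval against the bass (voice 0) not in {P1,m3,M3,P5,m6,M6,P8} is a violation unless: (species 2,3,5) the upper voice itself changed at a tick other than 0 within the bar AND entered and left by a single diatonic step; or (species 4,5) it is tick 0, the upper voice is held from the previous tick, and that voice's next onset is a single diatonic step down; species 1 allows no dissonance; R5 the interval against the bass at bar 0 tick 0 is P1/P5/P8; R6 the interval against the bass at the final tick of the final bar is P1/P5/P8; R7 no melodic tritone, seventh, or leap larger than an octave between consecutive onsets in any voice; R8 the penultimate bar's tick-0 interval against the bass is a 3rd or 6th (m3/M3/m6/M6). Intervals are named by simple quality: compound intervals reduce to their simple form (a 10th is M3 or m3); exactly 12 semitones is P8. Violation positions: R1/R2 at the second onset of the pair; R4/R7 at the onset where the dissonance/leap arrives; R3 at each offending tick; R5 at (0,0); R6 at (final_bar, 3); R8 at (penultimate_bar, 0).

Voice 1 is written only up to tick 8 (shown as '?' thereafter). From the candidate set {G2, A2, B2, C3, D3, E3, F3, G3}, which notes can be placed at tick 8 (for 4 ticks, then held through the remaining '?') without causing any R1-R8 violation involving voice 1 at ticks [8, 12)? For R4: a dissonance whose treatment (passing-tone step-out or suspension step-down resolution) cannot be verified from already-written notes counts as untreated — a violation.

{B2, E3, G3}

G2: violates R2
A2: violates R4
B2: legal
C3: violates R4
D3: violates R1
E3: legal
F3: violates R4
G3: legal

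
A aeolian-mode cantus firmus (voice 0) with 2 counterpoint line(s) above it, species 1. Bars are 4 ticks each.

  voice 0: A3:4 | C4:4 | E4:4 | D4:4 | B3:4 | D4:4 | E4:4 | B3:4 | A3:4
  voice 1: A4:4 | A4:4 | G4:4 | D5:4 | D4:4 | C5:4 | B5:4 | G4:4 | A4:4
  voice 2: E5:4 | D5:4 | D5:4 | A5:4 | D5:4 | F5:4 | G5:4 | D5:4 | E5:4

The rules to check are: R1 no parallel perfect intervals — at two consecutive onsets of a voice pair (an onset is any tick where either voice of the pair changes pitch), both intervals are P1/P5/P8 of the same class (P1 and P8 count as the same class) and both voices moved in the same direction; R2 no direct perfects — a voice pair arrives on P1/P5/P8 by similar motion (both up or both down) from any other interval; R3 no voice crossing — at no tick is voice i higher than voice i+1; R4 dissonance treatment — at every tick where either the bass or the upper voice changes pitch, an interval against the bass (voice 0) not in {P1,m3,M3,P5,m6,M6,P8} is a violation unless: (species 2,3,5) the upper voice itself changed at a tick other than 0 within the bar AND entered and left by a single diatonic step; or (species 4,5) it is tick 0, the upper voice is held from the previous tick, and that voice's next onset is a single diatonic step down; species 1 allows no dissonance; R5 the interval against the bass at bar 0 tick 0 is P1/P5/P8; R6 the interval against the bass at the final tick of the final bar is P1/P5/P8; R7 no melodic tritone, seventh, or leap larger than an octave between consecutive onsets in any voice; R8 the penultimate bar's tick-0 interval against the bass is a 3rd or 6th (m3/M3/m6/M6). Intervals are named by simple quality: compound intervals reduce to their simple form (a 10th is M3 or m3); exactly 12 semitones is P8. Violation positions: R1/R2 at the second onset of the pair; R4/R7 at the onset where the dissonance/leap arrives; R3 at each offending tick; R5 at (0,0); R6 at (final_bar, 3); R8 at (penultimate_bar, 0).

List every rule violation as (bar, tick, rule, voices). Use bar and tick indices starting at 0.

bar 0: v0=A3 v1=A4 v2=E5 downbeat P5
bar 1: v0=C4 v1=A4 v2=D5 downbeat M2
bar 2: v0=E4 v1=G4 v2=D5 downbeat m7
bar 3: v0=D4 v1=D5 v2=A5 downbeat P5
bar 4: v0=B3 v1=D4 v2=D5 downbeat m3
bar 5: v0=D4 v1=C5 v2=F5 downbeat m3
bar 6: v0=E4 v1=B5 v2=G5 downbeat m3
bar 7: v0=B3 v1=G4 v2=D5 downbeat m3
bar 8: v0=A3 v1=A4 v2=E5 downbeat P5
  -> R4 @ bar 1 tick 0 v(0, 2): C4/D5 M2 untreated
  -> R4 @ bar 2 tick 0 v(0, 2): E4/D5 m7 untreated
  -> R1 @ bar 3 tick 0 v(1, 2): G4/D5 P5 -> D5/A5 P5 similar
  -> R2 @ bar 4 tick 0 v(1, 2): D5/A5 P5 -> D4/D5 P8 similar
  -> R4 @ bar 5 tick 0 v(0, 1): D4/C5 m7 untreated
  -> R7 @ bar 5 tick 0 v(1,): D4->C5 leap 10st
  -> R2 @ bar 6 tick 0 v(0, 1): D4/C5 m7 -> E4/B5 P5 similar
  -> R3 @ bar 6 tick 0 v(1, 2): B5 above G5
  -> R7 @ bar 6 tick 0 v(1,): C5->B5 leap 11st
  -> R3 @ bar 6 tick 1 v(1, 2): B5 above G5
  -> R3 @ bar 6 tick 2 v(1, 2): B5 above G5
  -> R3 @ bar 6 tick 3 v(1, 2): B5 above G5
  -> R2 @ bar 7 tick 0 v(1, 2): B5/G5 M3 -> G4/D5 P5 similar
  -> R7 @ bar 7 tick 0 v(1,): B5->G4 leap 16st
  -> R1 @ bar 8 tick 0 v(1, 2): G4/D5 P5 -> A4/E5 P5 similar

(1, 0, R4, (0, 2))
(2, 0, R4, (0, 2))
(3, 0, R1, (1, 2))
(4, 0, R2, (1, 2))
(5, 0, R4, (0, 1))
(5, 0, R7, (1,))
(6, 0, R2, (0, 1))
(6, 0, R3, (1, 2))
(6, 0, R7, (1,))
(6, 1, R3, (1, 2))
(6, 2, R3, (1, 2))
(6, 3, R3, (1, 2))
(7, 0, R2, (1, 2))
(7, 0, R7, (1,))
(8, 0, R1, (1, 2))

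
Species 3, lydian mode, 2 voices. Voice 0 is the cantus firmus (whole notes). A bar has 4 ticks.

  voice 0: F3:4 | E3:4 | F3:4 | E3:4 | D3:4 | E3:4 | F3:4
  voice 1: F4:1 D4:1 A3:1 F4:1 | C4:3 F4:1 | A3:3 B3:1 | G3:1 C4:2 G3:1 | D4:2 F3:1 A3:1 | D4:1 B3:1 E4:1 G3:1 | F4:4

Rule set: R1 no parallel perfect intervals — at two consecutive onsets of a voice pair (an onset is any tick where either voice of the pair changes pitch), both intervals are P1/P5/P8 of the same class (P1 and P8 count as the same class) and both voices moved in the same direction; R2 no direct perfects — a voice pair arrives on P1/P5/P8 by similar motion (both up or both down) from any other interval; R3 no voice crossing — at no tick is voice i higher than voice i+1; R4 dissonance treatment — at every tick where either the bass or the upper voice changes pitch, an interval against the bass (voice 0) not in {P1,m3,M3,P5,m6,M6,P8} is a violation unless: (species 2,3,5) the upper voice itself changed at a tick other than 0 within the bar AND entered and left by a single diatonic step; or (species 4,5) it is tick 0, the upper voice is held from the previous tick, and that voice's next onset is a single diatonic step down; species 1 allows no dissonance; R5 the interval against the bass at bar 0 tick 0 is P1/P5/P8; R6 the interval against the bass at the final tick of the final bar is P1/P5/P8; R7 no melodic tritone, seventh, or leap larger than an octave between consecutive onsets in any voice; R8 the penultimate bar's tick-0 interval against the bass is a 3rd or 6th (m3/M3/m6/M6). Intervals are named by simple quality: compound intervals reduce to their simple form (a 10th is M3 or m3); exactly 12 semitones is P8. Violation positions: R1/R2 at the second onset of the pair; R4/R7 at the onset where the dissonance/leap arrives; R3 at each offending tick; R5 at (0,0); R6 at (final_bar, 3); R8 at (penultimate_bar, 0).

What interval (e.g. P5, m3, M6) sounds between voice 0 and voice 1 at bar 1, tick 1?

m6

voice 0=E3 voice 1=C4 -> m6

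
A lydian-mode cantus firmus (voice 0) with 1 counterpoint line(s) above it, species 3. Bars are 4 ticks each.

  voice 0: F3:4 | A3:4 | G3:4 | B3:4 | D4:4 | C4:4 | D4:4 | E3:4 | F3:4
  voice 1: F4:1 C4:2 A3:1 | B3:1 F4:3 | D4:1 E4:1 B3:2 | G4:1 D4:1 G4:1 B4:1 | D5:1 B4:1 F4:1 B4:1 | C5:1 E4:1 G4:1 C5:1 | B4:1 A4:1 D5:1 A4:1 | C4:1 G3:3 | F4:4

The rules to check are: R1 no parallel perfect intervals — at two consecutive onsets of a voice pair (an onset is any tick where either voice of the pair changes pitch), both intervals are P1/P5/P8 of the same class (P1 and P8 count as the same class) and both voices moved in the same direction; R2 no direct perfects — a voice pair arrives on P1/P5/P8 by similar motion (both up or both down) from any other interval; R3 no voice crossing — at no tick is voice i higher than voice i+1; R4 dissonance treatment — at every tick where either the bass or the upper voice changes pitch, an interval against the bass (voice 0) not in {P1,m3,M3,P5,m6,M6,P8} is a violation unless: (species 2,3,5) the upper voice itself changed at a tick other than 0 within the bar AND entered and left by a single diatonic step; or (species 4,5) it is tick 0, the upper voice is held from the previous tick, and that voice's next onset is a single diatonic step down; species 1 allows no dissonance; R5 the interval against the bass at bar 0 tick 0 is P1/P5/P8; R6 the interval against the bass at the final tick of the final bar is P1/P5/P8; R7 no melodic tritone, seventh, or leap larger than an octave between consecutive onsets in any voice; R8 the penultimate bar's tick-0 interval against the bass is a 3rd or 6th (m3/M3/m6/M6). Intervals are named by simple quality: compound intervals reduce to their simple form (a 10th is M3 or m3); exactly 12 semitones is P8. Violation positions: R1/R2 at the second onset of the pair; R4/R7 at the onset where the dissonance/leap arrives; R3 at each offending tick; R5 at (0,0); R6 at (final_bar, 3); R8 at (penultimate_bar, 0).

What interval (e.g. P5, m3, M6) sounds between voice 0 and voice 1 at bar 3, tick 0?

voice 0=B3 voice 1=G4 -> m6

m6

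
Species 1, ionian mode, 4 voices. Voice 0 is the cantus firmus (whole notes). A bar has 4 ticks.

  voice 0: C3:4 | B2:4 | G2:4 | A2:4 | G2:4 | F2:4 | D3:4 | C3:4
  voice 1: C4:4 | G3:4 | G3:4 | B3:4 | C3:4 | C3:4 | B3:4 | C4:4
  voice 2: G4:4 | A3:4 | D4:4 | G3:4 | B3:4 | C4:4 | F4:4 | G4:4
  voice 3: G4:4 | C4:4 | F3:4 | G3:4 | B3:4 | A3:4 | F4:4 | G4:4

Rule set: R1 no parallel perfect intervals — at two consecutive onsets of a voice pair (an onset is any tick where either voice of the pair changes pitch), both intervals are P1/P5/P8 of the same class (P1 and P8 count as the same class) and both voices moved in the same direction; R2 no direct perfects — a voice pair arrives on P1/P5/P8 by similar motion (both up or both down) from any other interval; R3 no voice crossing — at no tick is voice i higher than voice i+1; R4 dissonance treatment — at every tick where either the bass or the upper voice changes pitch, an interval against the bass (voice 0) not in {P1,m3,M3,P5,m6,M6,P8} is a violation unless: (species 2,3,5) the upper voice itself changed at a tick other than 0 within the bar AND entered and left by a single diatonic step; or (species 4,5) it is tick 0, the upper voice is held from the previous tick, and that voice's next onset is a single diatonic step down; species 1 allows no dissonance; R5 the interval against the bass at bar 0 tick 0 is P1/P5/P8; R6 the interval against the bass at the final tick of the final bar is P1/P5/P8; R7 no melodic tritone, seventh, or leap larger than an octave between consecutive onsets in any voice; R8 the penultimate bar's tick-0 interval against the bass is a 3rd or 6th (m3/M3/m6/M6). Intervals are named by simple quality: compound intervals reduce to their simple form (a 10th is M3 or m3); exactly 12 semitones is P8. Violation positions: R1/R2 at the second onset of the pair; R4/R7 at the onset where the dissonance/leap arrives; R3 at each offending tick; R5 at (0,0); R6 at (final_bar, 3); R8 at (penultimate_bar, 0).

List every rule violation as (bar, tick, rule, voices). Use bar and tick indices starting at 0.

bar 0: v0=C3 v1=C4 v2=G4 v3=G4 downbeat P5
bar 1: v0=B2 v1=G3 v2=A3 v3=C4 downbeat m2
bar 2: v0=G2 v1=G3 v2=D4 v3=F3 downbeat m7
bar 3: v0=A2 v1=B3 v2=G3 v3=G3 downbeat m7
bar 4: v0=G2 v1=C3 v2=B3 v3=B3 downbeat M3
bar 5: v0=F2 v1=C3 v2=C4 v3=A3 downbeat M3
bar 6: v0=D3 v1=B3 v2=F4 v3=F4 downbeat m3
bar 7: v0=C3 v1=C4 v2=G4 v3=G4 downbeat P5
  -> R4 @ bar 1 tick 0 v(0, 2): B2/A3 m7 untreated
  -> R4 @ bar 1 tick 0 v(0, 3): B2/C4 m2 untreated
  -> R7 @ bar 1 tick 0 v(2,): G4->A3 leap 10st
  -> R3 @ bar 2 tick 0 v(2, 3): D4 above F3
  -> R4 @ bar 2 tick 0 v(0, 3): G2/F3 m7 untreated
  -> R3 @ bar 2 tick 1 v(2, 3): D4 above F3
  -> R3 @ bar 2 tick 2 v(2, 3): D4 above F3
  -> R3 @ bar 2 tick 3 v(2, 3): D4 above F3
  -> R3 @ bar 3 tick 0 v(1, 2): B3 above G3
  -> R4 @ bar 3 tick 0 v(0, 1): A2/B3 M2 untreated
  -> R4 @ bar 3 tick 0 v(0, 2): A2/G3 m7 untreated
  -> R4 @ bar 3 tick 0 v(0, 3): A2/G3 m7 untreated
  -> R3 @ bar 3 tick 1 v(1, 2): B3 above G3
  -> R3 @ bar 3 tick 2 v(1, 2): B3 above G3
  -> R3 @ bar 3 tick 3 v(1, 2): B3 above G3
  -> R1 @ bar 4 tick 0 v(2, 3): G3/G3 P1 -> B3/B3 P1 similar
  -> R4 @ bar 4 tick 0 v(0, 1): G2/C3 P4 untreated
  -> R7 @ bar 4 tick 0 v(1,): B3->C3 leap 11st
  -> R3 @ bar 5 tick 0 v(2, 3): C4 above A3
  -> R3 @ bar 5 tick 1 v(2, 3): C4 above A3
  -> R3 @ bar 5 tick 2 v(2, 3): C4 above A3
  -> R3 @ bar 5 tick 3 v(2, 3): C4 above A3
  -> R2 @ bar 6 tick 0 v(2, 3): C4/A3 m3 -> F4/F4 P1 similar
  -> R7 @ bar 6 tick 0 v(1,): C3->B3 leap 11st
  -> R1 @ bar 7 tick 0 v(2, 3): F4/F4 P1 -> G4/G4 P1 similar
  -> R2 @ bar 7 tick 0 v(1, 2): B3/F4 TT -> C4/G4 P5 similar
  -> R2 @ bar 7 tick 0 v(1, 3): B3/F4 TT -> C4/G4 P5 similar

(1, 0, R4, (0, 2))
(1, 0, R4, (0, 3))
(1, 0, R7, (2,))
(2, 0, R3, (2, 3))
(2, 0, R4, (0, 3))
(2, 1, R3, (2, 3))
(2, 2, R3, (2, 3))
(2, 3, R3, (2, 3))
(3, 0, R3, (1, 2))
(3, 0, R4, (0, 1))
(3, 0, R4, (0, 2))
(3, 0, R4, (0, 3))
(3, 1, R3, (1, 2))
(3, 2, R3, (1, 2))
(3, 3, R3, (1, 2))
(4, 0, R1, (2, 3))
(4, 0, R4, (0, 1))
(4, 0, R7, (1,))
(5, 0, R3, (2, 3))
(5, 1, R3, (2, 3))
(5, 2, R3, (2, 3))
(5, 3, R3, (2, 3))
(6, 0, R2, (2, 3))
(6, 0, R7, (1,))
(7, 0, R1, (2, 3))
(7, 0, R2, (1, 2))
(7, 0, R2, (1, 3))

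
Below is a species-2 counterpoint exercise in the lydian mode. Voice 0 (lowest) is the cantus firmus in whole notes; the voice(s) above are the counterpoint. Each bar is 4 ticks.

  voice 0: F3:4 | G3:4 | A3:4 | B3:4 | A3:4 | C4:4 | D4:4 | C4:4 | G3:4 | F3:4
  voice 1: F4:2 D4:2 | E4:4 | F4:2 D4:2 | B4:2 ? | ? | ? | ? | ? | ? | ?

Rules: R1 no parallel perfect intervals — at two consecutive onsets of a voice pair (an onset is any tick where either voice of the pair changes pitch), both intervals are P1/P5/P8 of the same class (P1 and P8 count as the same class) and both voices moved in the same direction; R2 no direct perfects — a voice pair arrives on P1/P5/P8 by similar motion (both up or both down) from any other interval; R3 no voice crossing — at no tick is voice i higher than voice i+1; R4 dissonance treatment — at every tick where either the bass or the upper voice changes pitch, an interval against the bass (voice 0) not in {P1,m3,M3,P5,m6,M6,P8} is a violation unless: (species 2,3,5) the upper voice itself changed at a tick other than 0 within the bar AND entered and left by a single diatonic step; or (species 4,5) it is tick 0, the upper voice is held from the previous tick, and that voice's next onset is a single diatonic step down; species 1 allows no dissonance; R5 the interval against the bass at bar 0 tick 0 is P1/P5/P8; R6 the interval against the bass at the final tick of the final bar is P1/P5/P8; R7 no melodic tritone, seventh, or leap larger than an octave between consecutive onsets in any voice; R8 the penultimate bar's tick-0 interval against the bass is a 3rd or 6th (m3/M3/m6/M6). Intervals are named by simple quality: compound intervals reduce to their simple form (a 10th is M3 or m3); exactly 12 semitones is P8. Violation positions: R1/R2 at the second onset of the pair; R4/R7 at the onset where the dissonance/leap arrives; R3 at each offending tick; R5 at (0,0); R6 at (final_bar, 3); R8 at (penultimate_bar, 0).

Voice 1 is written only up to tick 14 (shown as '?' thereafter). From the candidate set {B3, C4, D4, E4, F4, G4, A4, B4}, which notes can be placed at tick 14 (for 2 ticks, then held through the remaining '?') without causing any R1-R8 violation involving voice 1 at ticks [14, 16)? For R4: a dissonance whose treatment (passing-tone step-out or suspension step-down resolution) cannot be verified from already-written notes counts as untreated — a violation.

B3: legal
C4: violates R4,R7
D4: legal
E4: violates R4
F4: violates R4,R7
G4: legal
A4: violates R4
B4: legal

{B3, B4, D4, G4}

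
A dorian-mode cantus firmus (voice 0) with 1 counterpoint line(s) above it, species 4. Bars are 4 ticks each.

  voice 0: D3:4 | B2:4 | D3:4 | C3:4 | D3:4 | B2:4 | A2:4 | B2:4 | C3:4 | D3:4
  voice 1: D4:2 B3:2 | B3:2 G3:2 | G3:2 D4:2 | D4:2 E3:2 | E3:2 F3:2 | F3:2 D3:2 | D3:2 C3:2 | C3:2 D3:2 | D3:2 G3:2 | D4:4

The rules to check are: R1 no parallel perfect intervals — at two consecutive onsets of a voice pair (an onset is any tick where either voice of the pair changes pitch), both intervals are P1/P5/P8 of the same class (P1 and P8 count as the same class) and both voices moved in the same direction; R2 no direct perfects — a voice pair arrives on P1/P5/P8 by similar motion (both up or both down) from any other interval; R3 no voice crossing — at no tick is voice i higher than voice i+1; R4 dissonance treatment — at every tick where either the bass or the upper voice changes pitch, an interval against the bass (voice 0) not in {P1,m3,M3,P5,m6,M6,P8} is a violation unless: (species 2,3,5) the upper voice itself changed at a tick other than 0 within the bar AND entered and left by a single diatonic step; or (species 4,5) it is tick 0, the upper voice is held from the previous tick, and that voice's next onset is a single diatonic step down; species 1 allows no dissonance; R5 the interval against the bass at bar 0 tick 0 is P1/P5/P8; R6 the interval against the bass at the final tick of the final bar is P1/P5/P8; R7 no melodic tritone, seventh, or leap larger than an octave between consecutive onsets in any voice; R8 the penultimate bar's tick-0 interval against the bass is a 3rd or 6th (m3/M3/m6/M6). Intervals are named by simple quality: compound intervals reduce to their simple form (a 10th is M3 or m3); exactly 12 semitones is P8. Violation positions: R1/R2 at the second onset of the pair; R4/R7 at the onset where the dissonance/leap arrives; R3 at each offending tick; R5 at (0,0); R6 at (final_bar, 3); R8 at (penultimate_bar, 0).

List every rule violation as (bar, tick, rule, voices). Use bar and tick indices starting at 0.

bar 0: v0=D3 v1=D4 downbeat P8
bar 1: v0=B2 v1=B3 downbeat P8
bar 2: v0=D3 v1=G3 downbeat P4
bar 3: v0=C3 v1=D4 downbeat M2
bar 4: v0=D3 v1=E3 downbeat M2
bar 5: v0=B2 v1=F3 downbeat TT
bar 6: v0=A2 v1=D3 downbeat P4
bar 7: v0=B2 v1=C3 downbeat m2
bar 8: v0=C3 v1=D3 downbeat M2
bar 9: v0=D3 v1=D4 downbeat P8
  -> R4 @ bar 2 tick 0 v(0, 1): D3/G3 P4 untreated
  -> R4 @ bar 3 tick 0 v(0, 1): C3/D4 M2 untreated
  -> R7 @ bar 3 tick 2 v(1,): D4->E3 leap 10st
  -> R4 @ bar 4 tick 0 v(0, 1): D3/E3 M2 untreated
  -> R4 @ bar 5 tick 0 v(0, 1): B2/F3 TT untreated
  -> R4 @ bar 7 tick 0 v(0, 1): B2/C3 m2 untreated
  -> R4 @ bar 8 tick 0 v(0, 1): C3/D3 M2 untreated
  -> R8 @ bar 8 tick 0 v(0, 1): penult M2 not 3rd/6th
  -> R2 @ bar 9 tick 0 v(0, 1): C3/G3 P5 -> D3/D4 P8 similar

(2, 0, R4, (0, 1))
(3, 0, R4, (0, 1))
(3, 2, R7, (1,))
(4, 0, R4, (0, 1))
(5, 0, R4, (0, 1))
(7, 0, R4, (0, 1))
(8, 0, R4, (0, 1))
(8, 0, R8, (0, 1))
(9, 0, R2, (0, 1))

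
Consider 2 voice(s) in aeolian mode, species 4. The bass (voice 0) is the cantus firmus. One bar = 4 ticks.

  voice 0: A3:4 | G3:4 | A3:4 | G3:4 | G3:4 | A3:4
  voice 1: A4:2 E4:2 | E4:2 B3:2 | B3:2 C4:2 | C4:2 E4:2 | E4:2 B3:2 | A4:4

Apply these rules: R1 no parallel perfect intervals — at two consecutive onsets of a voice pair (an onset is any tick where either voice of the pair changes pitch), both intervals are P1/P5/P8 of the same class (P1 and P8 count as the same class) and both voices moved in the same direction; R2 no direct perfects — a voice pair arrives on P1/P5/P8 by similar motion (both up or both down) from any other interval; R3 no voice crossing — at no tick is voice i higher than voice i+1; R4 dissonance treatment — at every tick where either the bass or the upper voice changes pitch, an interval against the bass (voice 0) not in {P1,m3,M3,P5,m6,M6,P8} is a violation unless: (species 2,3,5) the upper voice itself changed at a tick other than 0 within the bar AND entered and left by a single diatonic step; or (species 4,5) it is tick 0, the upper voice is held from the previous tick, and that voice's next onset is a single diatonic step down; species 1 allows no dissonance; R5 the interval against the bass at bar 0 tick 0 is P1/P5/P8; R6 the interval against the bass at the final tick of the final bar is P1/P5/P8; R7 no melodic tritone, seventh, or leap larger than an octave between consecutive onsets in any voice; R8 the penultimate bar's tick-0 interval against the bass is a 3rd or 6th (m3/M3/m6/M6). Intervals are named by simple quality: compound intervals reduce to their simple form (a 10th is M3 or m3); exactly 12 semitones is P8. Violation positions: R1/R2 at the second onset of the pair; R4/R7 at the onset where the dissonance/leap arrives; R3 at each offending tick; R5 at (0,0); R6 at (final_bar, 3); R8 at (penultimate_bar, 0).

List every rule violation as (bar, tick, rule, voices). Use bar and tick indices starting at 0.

(2, 0, R4, (0, 1))
(3, 0, R4, (0, 1))
(5, 0, R2, (0, 1))
(5, 0, R7, (1,))

bar 0: v0=A3 v1=A4 downbeat P8
bar 1: v0=G3 v1=E4 downbeat M6
bar 2: v0=A3 v1=B3 downbeat M2
bar 3: v0=G3 v1=C4 downbeat P4
bar 4: v0=G3 v1=E4 downbeat M6
bar 5: v0=A3 v1=A4 downbeat P8
  -> R4 @ bar 2 tick 0 v(0, 1): A3/B3 M2 untreated
  -> R4 @ bar 3 tick 0 v(0, 1): G3/C4 P4 untreated
  -> R2 @ bar 5 tick 0 v(0, 1): G3/B3 M3 -> A3/A4 P8 similar
  -> R7 @ bar 5 tick 0 v(1,): B3->A4 leap 10st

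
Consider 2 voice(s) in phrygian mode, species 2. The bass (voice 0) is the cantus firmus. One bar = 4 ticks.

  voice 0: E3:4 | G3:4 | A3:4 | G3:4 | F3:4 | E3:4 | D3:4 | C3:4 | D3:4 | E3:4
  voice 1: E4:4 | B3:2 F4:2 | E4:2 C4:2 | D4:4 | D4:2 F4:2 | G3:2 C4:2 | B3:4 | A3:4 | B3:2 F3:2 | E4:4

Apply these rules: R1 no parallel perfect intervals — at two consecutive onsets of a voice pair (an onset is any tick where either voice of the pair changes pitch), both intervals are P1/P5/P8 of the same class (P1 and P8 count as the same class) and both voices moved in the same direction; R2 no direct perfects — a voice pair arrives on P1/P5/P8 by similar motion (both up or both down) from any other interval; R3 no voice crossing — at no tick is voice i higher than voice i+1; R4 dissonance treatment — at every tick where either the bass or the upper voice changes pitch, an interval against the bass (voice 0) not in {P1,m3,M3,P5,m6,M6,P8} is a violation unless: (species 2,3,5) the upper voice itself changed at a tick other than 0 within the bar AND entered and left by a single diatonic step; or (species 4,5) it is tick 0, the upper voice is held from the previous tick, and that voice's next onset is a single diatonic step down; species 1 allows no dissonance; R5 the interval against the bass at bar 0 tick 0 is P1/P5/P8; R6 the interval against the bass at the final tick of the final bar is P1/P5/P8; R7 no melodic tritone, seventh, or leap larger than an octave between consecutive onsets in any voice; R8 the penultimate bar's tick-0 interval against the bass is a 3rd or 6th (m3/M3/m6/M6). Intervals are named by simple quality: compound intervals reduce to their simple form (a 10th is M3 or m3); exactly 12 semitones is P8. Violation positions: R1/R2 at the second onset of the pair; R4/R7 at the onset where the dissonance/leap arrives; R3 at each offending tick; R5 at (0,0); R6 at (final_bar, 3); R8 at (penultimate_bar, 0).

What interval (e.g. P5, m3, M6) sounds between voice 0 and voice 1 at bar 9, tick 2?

P8

voice 0=E3 voice 1=E4 -> P8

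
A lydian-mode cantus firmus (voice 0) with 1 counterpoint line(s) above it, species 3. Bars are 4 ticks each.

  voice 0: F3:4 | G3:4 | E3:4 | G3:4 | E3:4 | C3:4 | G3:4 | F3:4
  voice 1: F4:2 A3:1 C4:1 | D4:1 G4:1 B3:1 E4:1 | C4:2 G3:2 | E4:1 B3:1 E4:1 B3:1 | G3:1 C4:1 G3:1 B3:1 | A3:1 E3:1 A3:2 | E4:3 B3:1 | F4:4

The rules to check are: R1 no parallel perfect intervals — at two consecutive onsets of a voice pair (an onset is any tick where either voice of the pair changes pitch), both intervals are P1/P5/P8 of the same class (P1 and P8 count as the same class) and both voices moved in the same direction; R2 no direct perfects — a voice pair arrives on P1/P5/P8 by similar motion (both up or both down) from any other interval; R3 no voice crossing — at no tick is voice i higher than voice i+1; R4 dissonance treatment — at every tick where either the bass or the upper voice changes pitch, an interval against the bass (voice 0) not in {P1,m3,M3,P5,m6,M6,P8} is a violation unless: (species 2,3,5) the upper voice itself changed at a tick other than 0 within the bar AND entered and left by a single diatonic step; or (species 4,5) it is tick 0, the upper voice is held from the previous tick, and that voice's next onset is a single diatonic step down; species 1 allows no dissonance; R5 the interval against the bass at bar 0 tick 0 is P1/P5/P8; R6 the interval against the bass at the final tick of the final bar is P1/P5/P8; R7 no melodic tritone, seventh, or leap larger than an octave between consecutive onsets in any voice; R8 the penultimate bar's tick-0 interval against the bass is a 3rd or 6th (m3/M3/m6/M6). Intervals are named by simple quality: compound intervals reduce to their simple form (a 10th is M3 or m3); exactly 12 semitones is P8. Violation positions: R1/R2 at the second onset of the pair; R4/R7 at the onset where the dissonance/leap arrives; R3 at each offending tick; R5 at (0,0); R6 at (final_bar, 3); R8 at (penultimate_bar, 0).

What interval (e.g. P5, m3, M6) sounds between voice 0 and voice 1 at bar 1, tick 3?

M6

voice 0=G3 voice 1=E4 -> M6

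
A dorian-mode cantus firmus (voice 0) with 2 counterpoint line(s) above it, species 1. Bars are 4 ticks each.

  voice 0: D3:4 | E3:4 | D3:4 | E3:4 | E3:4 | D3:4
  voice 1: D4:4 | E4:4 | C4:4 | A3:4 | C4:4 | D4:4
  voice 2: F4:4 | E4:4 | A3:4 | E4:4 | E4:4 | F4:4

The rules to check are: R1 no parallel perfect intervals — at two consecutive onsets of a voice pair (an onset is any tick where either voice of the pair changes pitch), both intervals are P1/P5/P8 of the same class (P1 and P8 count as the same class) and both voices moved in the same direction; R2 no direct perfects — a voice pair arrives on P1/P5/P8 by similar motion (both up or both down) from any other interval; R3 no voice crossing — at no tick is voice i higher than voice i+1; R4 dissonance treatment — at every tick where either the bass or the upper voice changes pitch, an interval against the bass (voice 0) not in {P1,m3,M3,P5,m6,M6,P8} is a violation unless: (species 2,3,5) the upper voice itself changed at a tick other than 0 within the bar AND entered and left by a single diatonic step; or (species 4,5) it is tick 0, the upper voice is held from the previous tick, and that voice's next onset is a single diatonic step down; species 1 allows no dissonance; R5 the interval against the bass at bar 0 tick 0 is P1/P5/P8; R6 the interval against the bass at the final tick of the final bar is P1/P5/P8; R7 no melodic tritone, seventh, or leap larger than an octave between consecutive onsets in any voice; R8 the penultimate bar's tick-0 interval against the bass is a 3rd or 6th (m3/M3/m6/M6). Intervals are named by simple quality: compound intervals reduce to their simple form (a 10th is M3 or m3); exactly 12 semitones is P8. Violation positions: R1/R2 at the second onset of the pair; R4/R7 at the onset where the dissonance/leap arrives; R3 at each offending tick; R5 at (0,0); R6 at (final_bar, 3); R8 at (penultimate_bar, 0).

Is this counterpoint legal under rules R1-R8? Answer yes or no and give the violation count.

No (12 violations)

bar 0: v0=D3 v1=D4 v2=F4 (m3)
bar 1: v0=E3 v1=E4 v2=E4 (P8)
bar 2: v0=D3 v1=C4 v2=A3 (P5)
bar 3: v0=E3 v1=A3 v2=E4 (P8)
bar 4: v0=E3 v1=C4 v2=E4 (P8)
bar 5: v0=D3 v1=D4 v2=F4 (m3)
  R5 @ bar0.0: opens on m3
  R1 @ bar1.0: D3/D4 P8 -> E3/E4 P8 similar
  R2 @ bar2.0: E3/E4 P8 -> D3/A3 P5 similar
  R3 @ bar2.0: C4 above A3
  R4 @ bar2.0: D3/C4 m7 untreated
  R3 @ bar2.1: C4 above A3
  R3 @ bar2.2: C4 above A3
  R3 @ bar2.3: C4 above A3
  R2 @ bar3.0: D3/A3 P5 -> E3/E4 P8 similar
  R4 @ bar3.0: E3/A3 P4 untreated
  R8 @ bar4.0: penult P8 not 3rd/6th
  R6 @ bar5.3: closes on m3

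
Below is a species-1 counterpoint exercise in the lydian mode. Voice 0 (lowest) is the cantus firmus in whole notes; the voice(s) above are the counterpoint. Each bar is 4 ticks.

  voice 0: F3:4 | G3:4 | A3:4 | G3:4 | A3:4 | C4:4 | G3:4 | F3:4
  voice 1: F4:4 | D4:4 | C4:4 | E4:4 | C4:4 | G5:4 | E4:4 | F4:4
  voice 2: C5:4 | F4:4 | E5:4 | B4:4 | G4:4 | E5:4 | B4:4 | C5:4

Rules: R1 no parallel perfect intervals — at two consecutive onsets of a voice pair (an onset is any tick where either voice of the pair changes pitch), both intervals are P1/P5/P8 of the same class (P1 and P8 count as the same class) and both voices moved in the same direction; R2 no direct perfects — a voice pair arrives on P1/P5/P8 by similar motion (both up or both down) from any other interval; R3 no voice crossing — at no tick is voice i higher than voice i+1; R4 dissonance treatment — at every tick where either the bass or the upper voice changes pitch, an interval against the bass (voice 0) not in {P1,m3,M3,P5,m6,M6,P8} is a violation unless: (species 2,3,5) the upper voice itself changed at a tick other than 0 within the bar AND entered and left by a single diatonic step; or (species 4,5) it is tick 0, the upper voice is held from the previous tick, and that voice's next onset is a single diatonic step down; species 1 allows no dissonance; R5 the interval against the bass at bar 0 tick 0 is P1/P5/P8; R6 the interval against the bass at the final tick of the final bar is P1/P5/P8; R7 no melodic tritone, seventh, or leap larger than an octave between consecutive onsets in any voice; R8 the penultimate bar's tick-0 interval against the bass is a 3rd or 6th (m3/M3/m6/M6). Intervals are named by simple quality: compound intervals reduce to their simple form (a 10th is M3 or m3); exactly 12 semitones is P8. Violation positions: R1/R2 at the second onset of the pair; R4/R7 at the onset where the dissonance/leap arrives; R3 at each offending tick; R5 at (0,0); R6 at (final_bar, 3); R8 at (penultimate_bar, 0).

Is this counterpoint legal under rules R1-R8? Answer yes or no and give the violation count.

No (14 violations)

bar 0: v0=F3 v1=F4 v2=C5 (P5)
bar 1: v0=G3 v1=D4 v2=F4 (m7)
bar 2: v0=A3 v1=C4 v2=E5 (P5)
bar 3: v0=G3 v1=E4 v2=B4 (M3)
bar 4: v0=A3 v1=C4 v2=G4 (m7)
bar 5: v0=C4 v1=G5 v2=E5 (M3)
bar 6: v0=G3 v1=E4 v2=B4 (M3)
bar 7: v0=F3 v1=F4 v2=C5 (P5)
  R4 @ bar1.0: G3/F4 m7 untreated
  R2 @ bar2.0: G3/F4 m7 -> A3/E5 P5 similar
  R7 @ bar2.0: F4->E5 leap 11st
  R1 @ bar4.0: E4/B4 P5 -> C4/G4 P5 similar
  R4 @ bar4.0: A3/G4 m7 untreated
  R2 @ bar5.0: A3/C4 m3 -> C4/G5 P5 similar
  R3 @ bar5.0: G5 above E5
  R7 @ bar5.0: C4->G5 leap 19st
  R3 @ bar5.1: G5 above E5
  R3 @ bar5.2: G5 above E5
  R3 @ bar5.3: G5 above E5
  R2 @ bar6.0: G5/E5 m3 -> E4/B4 P5 similar
  R7 @ bar6.0: G5->E4 leap 15st
  R1 @ bar7.0: E4/B4 P5 -> F4/C5 P5 similar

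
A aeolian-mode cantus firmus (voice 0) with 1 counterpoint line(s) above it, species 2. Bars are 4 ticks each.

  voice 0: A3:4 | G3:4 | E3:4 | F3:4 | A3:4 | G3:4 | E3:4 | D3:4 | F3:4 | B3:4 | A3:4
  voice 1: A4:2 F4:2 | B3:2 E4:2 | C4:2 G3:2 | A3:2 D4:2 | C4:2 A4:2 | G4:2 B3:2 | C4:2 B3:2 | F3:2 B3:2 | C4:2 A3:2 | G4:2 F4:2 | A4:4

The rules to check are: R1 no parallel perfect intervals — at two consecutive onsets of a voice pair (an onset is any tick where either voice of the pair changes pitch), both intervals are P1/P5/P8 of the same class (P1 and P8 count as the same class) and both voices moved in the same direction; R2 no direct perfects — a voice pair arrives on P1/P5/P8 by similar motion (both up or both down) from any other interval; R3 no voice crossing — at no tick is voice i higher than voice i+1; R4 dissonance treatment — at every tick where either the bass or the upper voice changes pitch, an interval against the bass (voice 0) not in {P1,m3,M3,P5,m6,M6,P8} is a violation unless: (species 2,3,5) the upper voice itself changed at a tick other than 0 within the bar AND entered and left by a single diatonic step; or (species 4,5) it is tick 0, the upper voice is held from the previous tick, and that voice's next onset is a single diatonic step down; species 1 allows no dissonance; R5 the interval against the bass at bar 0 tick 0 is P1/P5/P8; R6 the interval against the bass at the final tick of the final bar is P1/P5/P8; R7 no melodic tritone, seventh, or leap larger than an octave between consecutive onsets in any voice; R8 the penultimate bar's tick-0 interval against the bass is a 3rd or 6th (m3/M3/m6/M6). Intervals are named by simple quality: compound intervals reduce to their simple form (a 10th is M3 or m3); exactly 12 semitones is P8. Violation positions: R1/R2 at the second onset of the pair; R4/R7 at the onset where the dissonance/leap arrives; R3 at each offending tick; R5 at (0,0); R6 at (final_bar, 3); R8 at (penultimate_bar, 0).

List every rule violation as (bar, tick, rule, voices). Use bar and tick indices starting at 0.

bar 0: v0=A3 v1=A4 downbeat P8
bar 1: v0=G3 v1=B3 downbeat M3
bar 2: v0=E3 v1=C4 downbeat m6
bar 3: v0=F3 v1=A3 downbeat M3
bar 4: v0=A3 v1=C4 downbeat m3
bar 5: v0=G3 v1=G4 downbeat P8
bar 6: v0=E3 v1=C4 downbeat m6
bar 7: v0=D3 v1=F3 downbeat m3
bar 8: v0=F3 v1=C4 downbeat P5
bar 9: v0=B3 v1=G4 downbeat m6
bar 10: v0=A3 v1=A4 downbeat P8
  -> R7 @ bar 1 tick 0 v(1,): F4->B3 leap 6st
  -> R1 @ bar 5 tick 0 v(0, 1): A3/A4 P8 -> G3/G4 P8 similar
  -> R7 @ bar 7 tick 0 v(1,): B3->F3 leap 6st
  -> R7 @ bar 7 tick 2 v(1,): F3->B3 leap 6st
  -> R2 @ bar 8 tick 0 v(0, 1): D3/B3 M6 -> F3/C4 P5 similar
  -> R7 @ bar 9 tick 0 v(0,): F3->B3 leap 6st
  -> R7 @ bar 9 tick 0 v(1,): A3->G4 leap 10st
  -> R4 @ bar 9 tick 2 v(0, 1): B3/F4 TT untreated

(1, 0, R7, (1,))
(5, 0, R1, (0, 1))
(7, 0, R7, (1,))
(7, 2, R7, (1,))
(8, 0, R2, (0, 1))
(9, 0, R7, (0,))
(9, 0, R7, (1,))
(9, 2, R4, (0, 1))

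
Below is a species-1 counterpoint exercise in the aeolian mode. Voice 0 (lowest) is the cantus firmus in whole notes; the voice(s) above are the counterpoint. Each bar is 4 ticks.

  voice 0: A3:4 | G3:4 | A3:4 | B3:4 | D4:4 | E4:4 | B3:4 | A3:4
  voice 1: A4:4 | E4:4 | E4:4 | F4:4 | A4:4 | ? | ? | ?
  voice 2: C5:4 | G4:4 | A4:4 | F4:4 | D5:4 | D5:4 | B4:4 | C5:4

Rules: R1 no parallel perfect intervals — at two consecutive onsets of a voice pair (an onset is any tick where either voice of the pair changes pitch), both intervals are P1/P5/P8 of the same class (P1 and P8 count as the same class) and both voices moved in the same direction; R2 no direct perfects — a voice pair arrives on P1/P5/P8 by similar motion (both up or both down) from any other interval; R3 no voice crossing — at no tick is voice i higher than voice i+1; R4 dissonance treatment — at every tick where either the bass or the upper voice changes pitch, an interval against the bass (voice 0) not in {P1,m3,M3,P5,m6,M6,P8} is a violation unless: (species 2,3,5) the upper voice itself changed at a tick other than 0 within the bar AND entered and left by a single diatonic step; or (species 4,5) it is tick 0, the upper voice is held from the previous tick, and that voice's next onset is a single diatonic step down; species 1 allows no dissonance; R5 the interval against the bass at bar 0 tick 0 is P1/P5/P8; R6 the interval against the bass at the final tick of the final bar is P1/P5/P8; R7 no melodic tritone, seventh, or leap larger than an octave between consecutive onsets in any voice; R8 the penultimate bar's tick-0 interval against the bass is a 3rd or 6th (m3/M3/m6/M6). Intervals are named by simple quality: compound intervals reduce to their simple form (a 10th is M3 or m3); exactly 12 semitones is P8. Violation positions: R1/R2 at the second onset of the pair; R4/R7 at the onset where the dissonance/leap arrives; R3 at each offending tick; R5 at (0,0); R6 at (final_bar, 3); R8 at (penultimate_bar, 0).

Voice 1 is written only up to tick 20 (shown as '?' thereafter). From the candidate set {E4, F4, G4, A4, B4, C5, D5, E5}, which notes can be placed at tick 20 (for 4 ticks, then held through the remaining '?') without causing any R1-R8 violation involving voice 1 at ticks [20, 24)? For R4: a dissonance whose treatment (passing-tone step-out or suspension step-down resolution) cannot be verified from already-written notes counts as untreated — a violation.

{C5, E4, G4}

E4: legal
F4: violates R4
G4: legal
A4: violates R4
B4: violates R1
C5: legal
D5: violates R4
E5: violates R2,R3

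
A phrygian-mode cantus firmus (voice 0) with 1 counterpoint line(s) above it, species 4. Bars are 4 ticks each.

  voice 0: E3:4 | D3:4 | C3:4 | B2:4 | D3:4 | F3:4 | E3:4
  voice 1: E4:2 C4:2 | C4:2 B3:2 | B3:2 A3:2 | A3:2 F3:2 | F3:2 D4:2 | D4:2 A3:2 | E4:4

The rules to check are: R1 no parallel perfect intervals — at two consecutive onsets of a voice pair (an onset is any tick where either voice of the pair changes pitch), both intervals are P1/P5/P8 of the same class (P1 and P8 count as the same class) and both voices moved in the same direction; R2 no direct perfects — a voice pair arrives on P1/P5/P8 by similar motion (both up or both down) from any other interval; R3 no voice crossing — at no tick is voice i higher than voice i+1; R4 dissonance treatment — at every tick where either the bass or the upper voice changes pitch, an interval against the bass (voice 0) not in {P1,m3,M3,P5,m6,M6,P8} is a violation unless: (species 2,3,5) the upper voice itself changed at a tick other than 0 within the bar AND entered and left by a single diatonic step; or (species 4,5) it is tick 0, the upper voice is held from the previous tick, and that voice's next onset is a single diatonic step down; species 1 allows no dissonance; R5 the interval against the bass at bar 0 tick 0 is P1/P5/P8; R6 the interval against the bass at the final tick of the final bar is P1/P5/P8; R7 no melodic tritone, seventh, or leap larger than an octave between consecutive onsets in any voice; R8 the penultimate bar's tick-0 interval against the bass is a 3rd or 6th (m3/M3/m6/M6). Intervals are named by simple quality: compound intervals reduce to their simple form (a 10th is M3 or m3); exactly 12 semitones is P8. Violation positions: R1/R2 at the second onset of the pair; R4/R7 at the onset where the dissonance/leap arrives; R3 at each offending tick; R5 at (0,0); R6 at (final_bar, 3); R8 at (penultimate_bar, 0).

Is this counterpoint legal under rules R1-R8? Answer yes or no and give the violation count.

No (2 violations)

bar 0: v0=E3 v1=E4 (P8)
bar 1: v0=D3 v1=C4 (m7)
bar 2: v0=C3 v1=B3 (M7)
bar 3: v0=B2 v1=A3 (m7)
bar 4: v0=D3 v1=F3 (m3)
bar 5: v0=F3 v1=D4 (M6)
bar 6: v0=E3 v1=E4 (P8)
  R4 @ bar3.0: B2/A3 m7 untreated
  R4 @ bar3.2: B2/F3 TT untreated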